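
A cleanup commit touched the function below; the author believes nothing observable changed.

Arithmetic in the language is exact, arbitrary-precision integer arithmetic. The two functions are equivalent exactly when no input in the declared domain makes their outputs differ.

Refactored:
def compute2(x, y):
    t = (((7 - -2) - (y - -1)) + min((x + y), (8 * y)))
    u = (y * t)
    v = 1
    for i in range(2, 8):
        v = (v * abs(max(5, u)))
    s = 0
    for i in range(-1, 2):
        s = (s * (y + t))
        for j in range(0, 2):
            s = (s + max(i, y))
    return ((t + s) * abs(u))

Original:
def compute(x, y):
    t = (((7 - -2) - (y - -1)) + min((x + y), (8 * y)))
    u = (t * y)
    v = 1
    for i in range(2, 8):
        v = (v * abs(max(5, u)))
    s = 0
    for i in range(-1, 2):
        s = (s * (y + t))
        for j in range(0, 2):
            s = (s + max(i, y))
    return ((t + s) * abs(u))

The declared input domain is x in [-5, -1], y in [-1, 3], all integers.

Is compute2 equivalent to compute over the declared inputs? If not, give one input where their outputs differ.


The two versions differ — the changes include same computation, different form.
Spot check at x=-5, y=1 — compute: t=3, then u=3, then v=1, then (i=2), then v=5, then (i=3), then v=25, then (i=4), then v=125, then (i=5), then v=625, then (i=6), then v=3125, then (i=7), then v=15625, then s=0, then (i=-1), then s=0, then (j=0), then s=1, then (j=1), then s=2, then (i=0), then s=8, then (j=0), then s=9, then (j=1), then s=10, then (i=1), then s=40, then (j=0), then s=41, then (j=1), then s=42, then returns 135. compute2: t=3, then u=3, then v=1, then (i=2), then v=5, then (i=3), then v=25, then (i=4), then v=125, then (i=5), then v=625, then (i=6), then v=3125, then (i=7), then v=15625, then s=0, then (i=-1), then s=0, then (j=0), then s=1, then (j=1), then s=2, then (i=0), then s=8, then (j=0), then s=9, then (j=1), then s=10, then (i=1), then s=40, then (j=0), then s=41, then (j=1), then s=42, then returns 135. Both give 135.
Sweeping the whole domain (25 inputs) finds no disagreement.
verdict: equivalent


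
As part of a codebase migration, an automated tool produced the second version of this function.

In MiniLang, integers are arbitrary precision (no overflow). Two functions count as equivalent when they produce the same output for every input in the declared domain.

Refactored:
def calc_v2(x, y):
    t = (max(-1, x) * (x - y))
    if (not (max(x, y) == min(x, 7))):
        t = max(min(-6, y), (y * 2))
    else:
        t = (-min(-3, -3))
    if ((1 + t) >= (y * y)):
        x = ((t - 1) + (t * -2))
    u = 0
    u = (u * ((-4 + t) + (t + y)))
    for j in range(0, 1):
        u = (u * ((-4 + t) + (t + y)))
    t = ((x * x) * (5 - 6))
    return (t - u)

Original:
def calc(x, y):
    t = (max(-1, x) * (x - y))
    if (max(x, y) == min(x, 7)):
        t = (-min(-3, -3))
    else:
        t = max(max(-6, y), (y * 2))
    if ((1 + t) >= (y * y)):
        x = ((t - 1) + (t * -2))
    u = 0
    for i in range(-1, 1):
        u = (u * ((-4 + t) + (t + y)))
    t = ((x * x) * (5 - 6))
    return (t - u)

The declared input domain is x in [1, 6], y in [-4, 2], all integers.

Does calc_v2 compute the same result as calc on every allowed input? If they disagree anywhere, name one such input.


The one real change (`max(-6, y)` became `min(-6, y)`) has no effect anywhere in the declared ranges.
As a probe, take x=5, y=0: calc runs t becomes 25; next (max(x, y) == min(x, 7)) evaluates to true; next t becomes 3; next ((1 + t) >= (y * y)) evaluates to true; next x becomes -4; next u becomes 0; next at i=-1:; next u becomes 0; next at i=0:; next u becomes 0; next t becomes -16; next final value -16; calc_v2 runs t becomes 25; next (not (max(x, y) == min(x, 7))) evaluates to false; next t becomes 3; next ((1 + t) >= (y * y)) evaluates to true; next x becomes -4; next u becomes 0; next u becomes 0; next at j=0:; next u becomes 0; next t becomes -16; next final value -16; both end at -16.
Across all 42 domain points the two functions coincide.
verdict: equivalent


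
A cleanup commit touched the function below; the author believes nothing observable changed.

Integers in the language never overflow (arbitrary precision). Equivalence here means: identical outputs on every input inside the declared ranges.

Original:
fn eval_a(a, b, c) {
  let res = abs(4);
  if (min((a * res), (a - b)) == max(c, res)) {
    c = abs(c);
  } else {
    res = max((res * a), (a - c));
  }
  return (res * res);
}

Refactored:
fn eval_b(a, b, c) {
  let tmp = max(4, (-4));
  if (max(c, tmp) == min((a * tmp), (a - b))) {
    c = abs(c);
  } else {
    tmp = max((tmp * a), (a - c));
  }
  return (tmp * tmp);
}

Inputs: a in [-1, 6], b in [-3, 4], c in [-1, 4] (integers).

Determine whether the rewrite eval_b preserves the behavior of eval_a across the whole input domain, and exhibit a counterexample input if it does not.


This is a faithful refactor — constant usage differs; also min/max/abs usage differs; also local variable names differ, but the computed results match everywhere.
As a probe, take a=4, b=1, c=-1: eval_a runs res=4, then (min((a * res), (a - b)) == max(c, res)) is false, then res=16, then returns 256; eval_b runs tmp=4, then (max(c, tmp) == min((a * tmp), (a - b))) is false, then tmp=16, then returns 256; both end at 256.
Across all 384 domain points the two functions coincide.
verdict: equivalent


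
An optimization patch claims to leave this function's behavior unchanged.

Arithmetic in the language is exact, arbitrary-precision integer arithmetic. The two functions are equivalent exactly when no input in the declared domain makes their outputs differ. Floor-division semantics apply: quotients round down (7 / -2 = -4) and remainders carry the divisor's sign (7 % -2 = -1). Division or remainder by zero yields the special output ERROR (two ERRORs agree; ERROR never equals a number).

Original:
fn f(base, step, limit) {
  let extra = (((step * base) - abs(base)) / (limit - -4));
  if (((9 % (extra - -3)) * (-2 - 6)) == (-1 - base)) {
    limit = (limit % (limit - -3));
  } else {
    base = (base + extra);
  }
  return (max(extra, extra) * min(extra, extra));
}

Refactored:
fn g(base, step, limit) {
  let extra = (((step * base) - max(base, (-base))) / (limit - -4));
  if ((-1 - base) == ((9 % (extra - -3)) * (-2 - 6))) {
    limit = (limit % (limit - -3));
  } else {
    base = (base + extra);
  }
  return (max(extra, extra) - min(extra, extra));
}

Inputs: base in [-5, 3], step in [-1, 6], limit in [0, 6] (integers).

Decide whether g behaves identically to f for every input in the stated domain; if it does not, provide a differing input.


Take base=-5, step=0, limit=0.
f: extra := -2 | (((9 % (extra - -3)) * (-2 - 6)) == (-1 - base)): false | base := -7 | result 4
g: extra := -2 | ((-1 - base) == ((9 % (extra - -3)) * (-2 - 6))): false | base := -7 | result 0
4 != 0, so the rewrite changes behavior.
verdict: not equivalent; witness: base=-5, step=0, limit=0


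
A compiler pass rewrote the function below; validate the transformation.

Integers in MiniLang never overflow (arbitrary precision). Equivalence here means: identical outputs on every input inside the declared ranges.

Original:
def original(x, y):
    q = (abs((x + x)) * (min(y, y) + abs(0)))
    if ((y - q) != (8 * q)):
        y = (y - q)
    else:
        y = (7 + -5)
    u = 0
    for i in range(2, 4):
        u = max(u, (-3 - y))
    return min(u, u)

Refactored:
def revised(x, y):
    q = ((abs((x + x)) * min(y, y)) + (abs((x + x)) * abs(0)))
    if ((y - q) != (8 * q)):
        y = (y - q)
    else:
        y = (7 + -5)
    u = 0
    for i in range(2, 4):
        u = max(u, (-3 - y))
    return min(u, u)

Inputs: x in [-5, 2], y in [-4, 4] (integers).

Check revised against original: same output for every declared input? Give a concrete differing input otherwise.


Reading the diff, among the changes: min/max/abs usage differs, and arithmetic usage differs.
As a probe, take x=0, y=-3: original runs q=0, then ((y - q) != (8 * q)) is true, then y=-3, then u=0, then (i=2), then u=0, then (i=3), then u=0, then returns 0; revised runs q=0, then ((y - q) != (8 * q)) is true, then y=-3, then u=0, then (i=2), then u=0, then (i=3), then u=0, then returns 0; both end at 0.
An exhaustive pass over the 72 declared inputs shows identical outputs.
verdict: equivalent


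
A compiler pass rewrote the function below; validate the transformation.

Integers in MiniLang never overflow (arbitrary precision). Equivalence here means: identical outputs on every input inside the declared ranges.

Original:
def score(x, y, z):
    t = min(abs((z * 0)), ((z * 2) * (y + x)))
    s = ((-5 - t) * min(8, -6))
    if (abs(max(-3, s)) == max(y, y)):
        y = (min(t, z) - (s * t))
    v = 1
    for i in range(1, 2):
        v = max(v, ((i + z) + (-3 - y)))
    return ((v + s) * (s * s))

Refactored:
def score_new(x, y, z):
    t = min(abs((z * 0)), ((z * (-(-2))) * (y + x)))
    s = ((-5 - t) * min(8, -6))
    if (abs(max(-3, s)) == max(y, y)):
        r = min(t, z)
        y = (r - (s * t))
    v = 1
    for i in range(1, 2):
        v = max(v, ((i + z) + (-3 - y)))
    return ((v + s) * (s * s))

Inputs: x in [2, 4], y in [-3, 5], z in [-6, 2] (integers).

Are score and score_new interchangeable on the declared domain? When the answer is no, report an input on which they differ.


Side by side, the visible changes include: local variable names differ; statement counts differ.
One worked example (x=2, y=2, z=-2) — score: t becomes -16; next s becomes -66; next (abs(max(-3, s)) == max(y, y)) evaluates to false; next v becomes 1; next at i=1:; next v becomes 1; next final value -283140; score_new: t becomes -16; next s becomes -66; next (abs(max(-3, s)) == max(y, y)) evaluates to false; next v becomes 1; next at i=1:; next v becomes 1; next final value -283140; agreement on -283140.
An exhaustive pass over the 243 declared inputs shows identical outputs.
verdict: equivalent


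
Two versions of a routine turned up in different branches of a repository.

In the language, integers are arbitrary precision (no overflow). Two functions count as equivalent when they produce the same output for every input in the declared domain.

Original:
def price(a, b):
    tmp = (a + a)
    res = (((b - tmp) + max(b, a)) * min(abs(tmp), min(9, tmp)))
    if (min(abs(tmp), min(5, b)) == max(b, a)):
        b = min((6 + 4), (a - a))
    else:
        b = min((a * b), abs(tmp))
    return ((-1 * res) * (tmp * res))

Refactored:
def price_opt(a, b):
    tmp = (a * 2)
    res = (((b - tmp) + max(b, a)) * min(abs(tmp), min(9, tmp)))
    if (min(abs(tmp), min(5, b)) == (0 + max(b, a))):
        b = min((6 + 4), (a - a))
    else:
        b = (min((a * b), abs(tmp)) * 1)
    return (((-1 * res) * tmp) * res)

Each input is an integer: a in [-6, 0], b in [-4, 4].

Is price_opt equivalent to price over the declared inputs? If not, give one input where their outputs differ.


Equivalent — the differences include arithmetic usage differs, plus constant usage differs, yet no declared input distinguishes the two.
One worked example (a=-4, b=1) — price: tmp=-8, then res=-80, then (min(abs(tmp), min(5, b)) == max(b, a)) is true, then b=0, then returns 51200; price_opt: tmp=-8, then res=-80, then (min(abs(tmp), min(5, b)) == (0 + max(b, a))) is true, then b=0, then returns 51200; agreement on 51200.
Across all 63 domain points the two functions coincide.
verdict: equivalent


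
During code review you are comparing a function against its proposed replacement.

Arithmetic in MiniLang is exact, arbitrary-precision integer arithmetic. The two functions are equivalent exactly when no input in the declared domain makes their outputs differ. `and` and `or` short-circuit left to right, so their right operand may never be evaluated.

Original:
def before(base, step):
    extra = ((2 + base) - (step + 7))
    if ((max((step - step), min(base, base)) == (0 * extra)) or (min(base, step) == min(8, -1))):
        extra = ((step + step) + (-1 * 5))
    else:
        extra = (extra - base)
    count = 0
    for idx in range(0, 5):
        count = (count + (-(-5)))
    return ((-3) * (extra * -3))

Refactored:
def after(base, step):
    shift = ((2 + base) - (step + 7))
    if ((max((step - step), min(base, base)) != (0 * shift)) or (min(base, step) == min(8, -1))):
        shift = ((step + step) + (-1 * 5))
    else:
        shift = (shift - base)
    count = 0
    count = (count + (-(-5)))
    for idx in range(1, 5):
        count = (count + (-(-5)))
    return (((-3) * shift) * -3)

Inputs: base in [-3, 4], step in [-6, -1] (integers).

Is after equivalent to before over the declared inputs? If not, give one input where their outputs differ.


Try base=-3, step=-6.
before: extra becomes -2; next ((max((step - step), min(base, base)) == (0 * extra)) or (min(base, step) == min(8, -1))) evaluates to true; next extra becomes -17; next count becomes 0; next at idx=0:; next count becomes 5; next at idx=1:; next count becomes 10; next at idx=2:; next count becomes 15; next at idx=3:; next count becomes 20; next at idx=4:; next count becomes 25; next final value -153
after: shift becomes -2; next ((max((step - step), min(base, base)) != (0 * shift)) or (min(base, step) == min(8, -1))) evaluates to false; next shift becomes 1; next count becomes 0; next count becomes 5; next at idx=1:; next count becomes 10; next at idx=2:; next count becomes 15; next at idx=3:; next count becomes 20; next at idx=4:; next count becomes 25; next final value 9
-153 against 9: the behavior changed.
verdict: not equivalent; witness: base=-3, step=-6


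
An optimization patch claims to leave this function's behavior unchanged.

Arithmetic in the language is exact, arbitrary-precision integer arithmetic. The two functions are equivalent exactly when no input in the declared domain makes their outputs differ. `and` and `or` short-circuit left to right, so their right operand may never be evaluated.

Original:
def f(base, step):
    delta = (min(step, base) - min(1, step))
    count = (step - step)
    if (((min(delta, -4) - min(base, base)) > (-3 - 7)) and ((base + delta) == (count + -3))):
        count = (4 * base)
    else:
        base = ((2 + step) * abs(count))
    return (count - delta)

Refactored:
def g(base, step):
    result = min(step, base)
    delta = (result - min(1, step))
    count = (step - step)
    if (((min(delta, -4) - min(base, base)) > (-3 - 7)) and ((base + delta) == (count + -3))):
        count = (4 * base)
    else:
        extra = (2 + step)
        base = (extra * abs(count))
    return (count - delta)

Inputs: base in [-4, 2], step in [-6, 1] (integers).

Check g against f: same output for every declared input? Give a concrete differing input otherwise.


Behavior is preserved: although statement counts differ; also local variable names differ, the outputs never diverge.
As a probe, take base=1, step=-2: f runs delta=0, then count=0, then (((min(delta, -4) - min(base, base)) > (-3 - 7)) and ((base + delta) == (count + -3))) is false, then base=0, then returns 0; g runs result=-2, then delta=0, then count=0, then (((min(delta, -4) - min(base, base)) > (-3 - 7)) and ((base + delta) == (count + -3))) is false, then extra=0, then base=0, then returns 0; both end at 0.
Across all 56 domain points the two functions coincide.
verdict: equivalent


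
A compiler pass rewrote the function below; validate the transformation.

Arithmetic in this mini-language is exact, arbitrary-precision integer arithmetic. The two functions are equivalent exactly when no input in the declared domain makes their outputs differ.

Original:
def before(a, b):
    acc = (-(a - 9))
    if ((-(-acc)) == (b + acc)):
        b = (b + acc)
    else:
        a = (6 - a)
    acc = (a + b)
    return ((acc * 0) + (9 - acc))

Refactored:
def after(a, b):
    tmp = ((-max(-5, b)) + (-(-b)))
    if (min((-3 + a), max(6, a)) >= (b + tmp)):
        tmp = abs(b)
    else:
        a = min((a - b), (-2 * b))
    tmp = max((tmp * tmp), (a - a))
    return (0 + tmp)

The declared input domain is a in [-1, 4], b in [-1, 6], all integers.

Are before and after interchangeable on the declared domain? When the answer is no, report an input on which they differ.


At a=-1, b=-1: before gives 3, after gives 0.
verdict: not equivalent; witness: a=-1, b=-1


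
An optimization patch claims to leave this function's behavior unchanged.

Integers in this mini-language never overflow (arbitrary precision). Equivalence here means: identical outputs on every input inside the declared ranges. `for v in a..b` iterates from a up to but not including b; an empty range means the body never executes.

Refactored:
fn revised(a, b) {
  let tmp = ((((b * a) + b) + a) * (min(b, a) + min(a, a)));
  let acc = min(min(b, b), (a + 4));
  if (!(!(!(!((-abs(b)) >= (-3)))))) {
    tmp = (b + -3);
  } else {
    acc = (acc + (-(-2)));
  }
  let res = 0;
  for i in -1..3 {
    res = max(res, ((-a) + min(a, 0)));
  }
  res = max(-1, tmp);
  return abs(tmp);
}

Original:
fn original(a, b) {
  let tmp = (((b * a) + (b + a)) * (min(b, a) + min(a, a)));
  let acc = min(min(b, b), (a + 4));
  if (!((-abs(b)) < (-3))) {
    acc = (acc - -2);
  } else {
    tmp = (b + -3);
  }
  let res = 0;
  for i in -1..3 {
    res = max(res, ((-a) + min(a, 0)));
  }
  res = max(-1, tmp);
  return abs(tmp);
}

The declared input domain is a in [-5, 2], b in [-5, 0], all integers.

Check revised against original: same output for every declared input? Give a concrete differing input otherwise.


a=-5, b=-5 yields 8 from original but 150 from revised.
verdict: not equivalent; witness: a=-5, b=-5


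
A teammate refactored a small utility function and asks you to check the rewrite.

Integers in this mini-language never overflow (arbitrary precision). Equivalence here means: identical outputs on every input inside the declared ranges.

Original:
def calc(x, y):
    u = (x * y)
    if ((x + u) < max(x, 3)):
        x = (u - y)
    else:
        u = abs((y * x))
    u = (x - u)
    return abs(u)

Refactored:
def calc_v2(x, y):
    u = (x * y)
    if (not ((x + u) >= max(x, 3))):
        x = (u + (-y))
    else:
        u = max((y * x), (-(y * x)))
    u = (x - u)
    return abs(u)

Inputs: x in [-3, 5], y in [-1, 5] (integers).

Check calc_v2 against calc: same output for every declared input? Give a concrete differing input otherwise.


This is a faithful refactor — comparison usage differs; also min/max/abs usage differs; also arithmetic usage differs; also boolean connective usage differs, but the computed results match everywhere.
One worked example (x=4, y=5) — calc: u=20, then ((x + u) < max(x, 3)) is false, then u=20, then u=-16, then returns 16; calc_v2: u=20, then (not ((x + u) >= max(x, 3))) is false, then u=20, then u=-16, then returns 16; agreement on 16.
An exhaustive pass over the 63 declared inputs shows identical outputs.
verdict: equivalent


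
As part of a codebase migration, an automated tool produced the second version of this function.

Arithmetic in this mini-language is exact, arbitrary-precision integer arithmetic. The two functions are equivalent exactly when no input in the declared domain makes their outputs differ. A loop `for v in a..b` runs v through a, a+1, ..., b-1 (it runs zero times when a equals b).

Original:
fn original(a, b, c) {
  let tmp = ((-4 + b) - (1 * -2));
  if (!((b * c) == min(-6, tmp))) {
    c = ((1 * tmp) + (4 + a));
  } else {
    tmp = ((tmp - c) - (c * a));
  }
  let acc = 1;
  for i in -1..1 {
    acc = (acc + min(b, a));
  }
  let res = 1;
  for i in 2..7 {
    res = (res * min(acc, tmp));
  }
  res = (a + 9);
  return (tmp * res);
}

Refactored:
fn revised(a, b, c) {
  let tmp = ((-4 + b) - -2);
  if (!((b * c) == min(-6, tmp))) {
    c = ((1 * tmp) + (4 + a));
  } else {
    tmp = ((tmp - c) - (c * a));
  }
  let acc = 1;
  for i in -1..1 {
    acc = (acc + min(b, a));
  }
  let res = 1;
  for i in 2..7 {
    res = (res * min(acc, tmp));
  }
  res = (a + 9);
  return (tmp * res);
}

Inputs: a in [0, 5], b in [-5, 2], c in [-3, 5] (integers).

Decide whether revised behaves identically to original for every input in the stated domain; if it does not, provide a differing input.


Changes here: arithmetic usage differs; also constant usage differs; the full 432-point sweep finds no disagreement.
verdict: equivalent


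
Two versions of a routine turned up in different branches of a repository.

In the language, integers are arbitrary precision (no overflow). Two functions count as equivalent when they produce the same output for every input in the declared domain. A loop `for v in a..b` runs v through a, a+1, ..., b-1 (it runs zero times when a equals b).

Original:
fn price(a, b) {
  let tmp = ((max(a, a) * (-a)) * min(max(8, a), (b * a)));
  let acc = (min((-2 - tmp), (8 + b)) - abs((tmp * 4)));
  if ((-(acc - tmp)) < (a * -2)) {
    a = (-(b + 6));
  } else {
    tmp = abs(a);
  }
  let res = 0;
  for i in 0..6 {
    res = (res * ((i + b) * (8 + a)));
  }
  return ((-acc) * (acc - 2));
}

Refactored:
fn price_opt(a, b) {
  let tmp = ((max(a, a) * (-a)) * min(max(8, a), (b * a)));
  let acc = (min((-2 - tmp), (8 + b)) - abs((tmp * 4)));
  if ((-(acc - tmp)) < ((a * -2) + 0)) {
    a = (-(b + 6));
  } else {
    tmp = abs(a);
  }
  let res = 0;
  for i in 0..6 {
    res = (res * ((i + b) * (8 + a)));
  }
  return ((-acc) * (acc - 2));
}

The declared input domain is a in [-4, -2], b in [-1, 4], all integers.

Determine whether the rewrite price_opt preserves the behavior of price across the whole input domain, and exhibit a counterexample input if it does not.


Equivalent — the differences include arithmetic usage differs; constant usage differs, yet no declared input distinguishes the two.
Tracing a=-3, b=0: price: tmp=0, then acc=-2, then ((-(acc - tmp)) < (a * -2)) is true, then a=-6, then res=0, then (i=0), then res=0, then (i=1), then res=0, then (i=2), then res=0, then (i=3), then res=0, then (i=4), then res=0, then (i=5), then res=0, then returns -8 | price_opt: tmp=0, then acc=-2, then ((-(acc - tmp)) < ((a * -2) + 0)) is true, then a=-6, then res=0, then (i=0), then res=0, then (i=1), then res=0, then (i=2), then res=0, then (i=3), then res=0, then (i=4), then res=0, then (i=5), then res=0, then returns -8 — matching result -8.
An exhaustive pass over the 18 declared inputs shows identical outputs.
verdict: equivalent


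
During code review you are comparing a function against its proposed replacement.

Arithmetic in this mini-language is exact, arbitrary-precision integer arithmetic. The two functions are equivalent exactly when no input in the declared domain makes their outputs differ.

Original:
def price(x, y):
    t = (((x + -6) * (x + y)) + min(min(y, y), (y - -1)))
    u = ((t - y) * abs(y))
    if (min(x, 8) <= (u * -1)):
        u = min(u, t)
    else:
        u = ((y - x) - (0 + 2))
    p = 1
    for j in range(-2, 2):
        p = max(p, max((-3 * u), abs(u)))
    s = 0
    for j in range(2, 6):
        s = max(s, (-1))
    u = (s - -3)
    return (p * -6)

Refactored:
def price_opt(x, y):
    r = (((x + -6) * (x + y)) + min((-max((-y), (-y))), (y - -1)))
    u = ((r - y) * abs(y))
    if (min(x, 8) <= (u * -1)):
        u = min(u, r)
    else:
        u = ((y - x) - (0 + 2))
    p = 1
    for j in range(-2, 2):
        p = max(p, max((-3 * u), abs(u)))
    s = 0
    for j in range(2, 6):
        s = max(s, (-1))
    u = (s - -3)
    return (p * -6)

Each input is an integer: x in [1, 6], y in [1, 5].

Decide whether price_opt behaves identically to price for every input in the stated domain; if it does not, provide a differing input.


Changes here: min/max/abs usage differs, plus local variable names differ; the full 30-point sweep finds no disagreement.
verdict: equivalent


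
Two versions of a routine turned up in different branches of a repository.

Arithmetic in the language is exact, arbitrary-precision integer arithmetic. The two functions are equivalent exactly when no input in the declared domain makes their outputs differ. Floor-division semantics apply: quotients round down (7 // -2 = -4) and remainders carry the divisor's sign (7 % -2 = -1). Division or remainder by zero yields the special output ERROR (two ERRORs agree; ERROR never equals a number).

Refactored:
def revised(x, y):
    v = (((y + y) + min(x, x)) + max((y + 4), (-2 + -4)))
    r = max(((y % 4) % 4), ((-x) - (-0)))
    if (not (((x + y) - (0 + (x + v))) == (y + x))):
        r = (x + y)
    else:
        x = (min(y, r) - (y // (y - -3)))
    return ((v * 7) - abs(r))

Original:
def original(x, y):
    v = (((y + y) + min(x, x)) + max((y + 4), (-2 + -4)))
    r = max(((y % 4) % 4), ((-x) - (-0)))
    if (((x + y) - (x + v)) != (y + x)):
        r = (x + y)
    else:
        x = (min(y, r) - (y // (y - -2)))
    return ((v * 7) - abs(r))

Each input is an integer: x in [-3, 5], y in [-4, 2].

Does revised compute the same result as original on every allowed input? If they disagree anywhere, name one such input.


Try x=1, y=-2.
original: v becomes -1; next r becomes 2; next (((x + y) - (x + v)) != (y + x)) evaluates to false; next hits division by zero so the output is ERROR
revised: v becomes -1; next r becomes 2; next (not (((x + y) - (0 + (x + v))) == (y + x))) evaluates to false; next x becomes 0; next final value -9
ERROR against -9: the behavior changed.
verdict: not equivalent; witness: x=1, y=-2


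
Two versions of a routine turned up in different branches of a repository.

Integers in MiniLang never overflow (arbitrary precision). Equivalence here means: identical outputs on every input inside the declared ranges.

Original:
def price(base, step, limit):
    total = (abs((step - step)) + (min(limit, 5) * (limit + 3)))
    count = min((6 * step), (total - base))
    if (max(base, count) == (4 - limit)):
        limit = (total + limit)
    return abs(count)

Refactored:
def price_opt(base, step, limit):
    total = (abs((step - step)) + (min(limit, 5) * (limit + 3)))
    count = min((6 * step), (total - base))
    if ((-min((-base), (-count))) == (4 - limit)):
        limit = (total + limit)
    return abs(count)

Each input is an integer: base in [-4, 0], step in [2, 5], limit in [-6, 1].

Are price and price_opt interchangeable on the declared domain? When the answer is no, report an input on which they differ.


This is a faithful refactor — min/max/abs usage differs, but the computed results match everywhere.
Spot check at base=-3, step=4, limit=1 — price: total = 4; count = 7; (max(base, count) == (4 - limit)) -> false; return 7. price_opt: total = 4; count = 7; ((-min((-base), (-count))) == (4 - limit)) -> false; return 7. Both give 7.
Sweeping the whole domain (160 inputs) finds no disagreement.
verdict: equivalent


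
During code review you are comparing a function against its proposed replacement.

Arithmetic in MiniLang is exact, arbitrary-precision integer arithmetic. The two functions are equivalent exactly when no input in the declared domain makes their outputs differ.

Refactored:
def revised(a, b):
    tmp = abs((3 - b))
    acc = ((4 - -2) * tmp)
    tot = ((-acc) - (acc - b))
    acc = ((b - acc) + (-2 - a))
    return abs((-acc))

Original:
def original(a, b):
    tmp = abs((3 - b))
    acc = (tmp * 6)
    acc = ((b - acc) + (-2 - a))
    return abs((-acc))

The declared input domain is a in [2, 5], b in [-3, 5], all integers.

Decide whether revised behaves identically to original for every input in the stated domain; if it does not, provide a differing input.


Although constant usage differs, and arithmetic usage differs, and local variable names differ, and statement counts differ, 36/36 inputs agree.
verdict: equivalent


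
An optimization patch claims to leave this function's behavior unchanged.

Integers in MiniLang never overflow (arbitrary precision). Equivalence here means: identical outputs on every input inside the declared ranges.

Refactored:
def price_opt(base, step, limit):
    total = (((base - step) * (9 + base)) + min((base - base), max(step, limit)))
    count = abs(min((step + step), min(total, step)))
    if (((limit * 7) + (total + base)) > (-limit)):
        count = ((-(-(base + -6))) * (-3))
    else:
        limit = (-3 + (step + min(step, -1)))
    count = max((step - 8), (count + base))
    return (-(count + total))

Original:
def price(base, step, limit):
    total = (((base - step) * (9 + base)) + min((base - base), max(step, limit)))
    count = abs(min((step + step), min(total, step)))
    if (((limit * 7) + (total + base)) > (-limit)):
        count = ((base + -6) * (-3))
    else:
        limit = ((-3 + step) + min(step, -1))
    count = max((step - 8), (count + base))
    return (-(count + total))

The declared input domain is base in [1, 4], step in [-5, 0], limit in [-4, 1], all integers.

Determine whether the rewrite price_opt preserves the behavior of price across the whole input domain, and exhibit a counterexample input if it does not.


This is a faithful refactor — same computation, different form, but the computed results match everywhere.
One worked example (base=1, step=-1, limit=1) — price: total = 20; count = 2; (((limit * 7) + (total + base)) > (-limit)) -> true; count = 15; count = 16; return -36; price_opt: total = 20; count = 2; (((limit * 7) + (total + base)) > (-limit)) -> true; count = 15; count = 16; return -36; agreement on -36.
Across all 144 domain points the two functions coincide.
verdict: equivalent


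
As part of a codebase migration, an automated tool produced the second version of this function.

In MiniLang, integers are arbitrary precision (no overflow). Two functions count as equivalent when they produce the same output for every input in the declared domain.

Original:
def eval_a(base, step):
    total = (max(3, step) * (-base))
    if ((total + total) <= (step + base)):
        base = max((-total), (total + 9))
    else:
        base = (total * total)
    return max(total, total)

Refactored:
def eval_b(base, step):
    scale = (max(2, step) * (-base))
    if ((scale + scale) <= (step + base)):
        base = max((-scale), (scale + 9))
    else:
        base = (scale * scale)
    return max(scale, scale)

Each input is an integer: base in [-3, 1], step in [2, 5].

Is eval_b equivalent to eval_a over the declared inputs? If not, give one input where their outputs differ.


Try base=-3, step=2.
eval_a: total := 9 | ((total + total) <= (step + base)): false | base := 81 | result 9
eval_b: scale := 6 | ((scale + scale) <= (step + base)): false | base := 36 | result 6
9 and 6 differ, so these are not the same function on this domain.
verdict: not equivalent; witness: base=-3, step=2


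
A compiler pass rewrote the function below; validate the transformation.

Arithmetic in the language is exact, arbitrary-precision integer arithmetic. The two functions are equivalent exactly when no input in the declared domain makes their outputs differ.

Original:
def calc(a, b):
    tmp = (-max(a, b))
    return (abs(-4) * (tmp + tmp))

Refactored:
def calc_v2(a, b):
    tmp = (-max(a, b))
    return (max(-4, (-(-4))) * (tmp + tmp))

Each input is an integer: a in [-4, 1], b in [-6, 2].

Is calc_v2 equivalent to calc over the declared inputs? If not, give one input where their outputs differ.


Side by side, the visible changes include: constant usage differs, plus min/max/abs usage differs.
Spot check at a=1, b=2 — calc: tmp=-2, then returns -16. calc_v2: tmp=-2, then returns -16. Both give -16.
An exhaustive pass over the 54 declared inputs shows identical outputs.
verdict: equivalent


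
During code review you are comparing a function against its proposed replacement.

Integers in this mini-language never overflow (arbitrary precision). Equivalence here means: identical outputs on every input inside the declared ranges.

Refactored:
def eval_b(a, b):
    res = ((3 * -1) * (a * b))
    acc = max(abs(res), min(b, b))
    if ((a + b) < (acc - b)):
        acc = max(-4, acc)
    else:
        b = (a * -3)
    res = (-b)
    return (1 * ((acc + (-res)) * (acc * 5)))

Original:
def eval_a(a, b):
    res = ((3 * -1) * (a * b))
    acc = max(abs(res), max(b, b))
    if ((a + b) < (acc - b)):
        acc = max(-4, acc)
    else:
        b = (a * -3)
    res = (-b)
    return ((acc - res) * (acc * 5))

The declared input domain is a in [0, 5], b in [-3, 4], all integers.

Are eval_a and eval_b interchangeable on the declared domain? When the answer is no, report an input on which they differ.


The suspicious edit (`max(b, b)` became `min(b, b)`) never changes the result for any input inside the declared domain; all 48 inputs agree.
verdict: equivalent


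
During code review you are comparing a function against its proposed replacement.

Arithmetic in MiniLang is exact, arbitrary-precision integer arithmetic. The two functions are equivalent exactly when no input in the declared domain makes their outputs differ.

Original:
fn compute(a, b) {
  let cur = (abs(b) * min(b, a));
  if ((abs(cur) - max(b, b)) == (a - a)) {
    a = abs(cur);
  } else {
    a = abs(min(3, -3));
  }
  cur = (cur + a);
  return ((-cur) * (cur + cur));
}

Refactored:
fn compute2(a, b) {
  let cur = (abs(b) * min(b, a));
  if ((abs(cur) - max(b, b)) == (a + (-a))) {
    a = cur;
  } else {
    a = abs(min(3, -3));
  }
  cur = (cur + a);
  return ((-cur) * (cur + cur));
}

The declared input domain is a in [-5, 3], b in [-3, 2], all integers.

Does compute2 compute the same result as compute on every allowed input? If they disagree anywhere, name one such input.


These are not equivalent — on a=-1, b=1 the outputs split (0 vs -8).
compute: cur becomes -1; next ((abs(cur) - max(b, b)) == (a - a)) evaluates to true; next a becomes 1; next cur becomes 0; next final value 0
compute2: cur becomes -1; next ((abs(cur) - max(b, b)) == (a + (-a))) evaluates to true; next a becomes -1; next cur becomes -2; next final value -8
verdict: not equivalent; witness: a=-1, b=1


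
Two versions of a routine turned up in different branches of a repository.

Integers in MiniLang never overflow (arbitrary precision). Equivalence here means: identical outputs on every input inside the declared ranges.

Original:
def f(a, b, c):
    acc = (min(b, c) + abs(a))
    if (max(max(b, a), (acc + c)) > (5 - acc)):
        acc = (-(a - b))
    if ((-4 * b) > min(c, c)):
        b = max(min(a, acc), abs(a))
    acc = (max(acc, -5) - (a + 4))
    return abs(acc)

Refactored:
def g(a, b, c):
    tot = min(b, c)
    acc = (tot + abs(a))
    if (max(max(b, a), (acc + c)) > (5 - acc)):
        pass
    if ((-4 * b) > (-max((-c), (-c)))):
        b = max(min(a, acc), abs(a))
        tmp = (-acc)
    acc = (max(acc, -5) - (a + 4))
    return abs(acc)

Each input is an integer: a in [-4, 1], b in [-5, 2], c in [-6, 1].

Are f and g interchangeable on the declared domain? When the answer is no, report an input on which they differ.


These are not equivalent — on a=-4, b=1, c=0 the outputs split (5 vs 4).
f: acc = 4; (max(max(b, a), (acc + c)) > (5 - acc)) -> true; acc = 5; ((-4 * b) > min(c, c)) -> false; acc = 5; return 5
g: tot = 0; acc = 4; (max(max(b, a), (acc + c)) > (5 - acc)) -> true; ((-4 * b) > (-max((-c), (-c)))) -> false; acc = 4; return 4
verdict: not equivalent; witness: a=-4, b=1, c=0


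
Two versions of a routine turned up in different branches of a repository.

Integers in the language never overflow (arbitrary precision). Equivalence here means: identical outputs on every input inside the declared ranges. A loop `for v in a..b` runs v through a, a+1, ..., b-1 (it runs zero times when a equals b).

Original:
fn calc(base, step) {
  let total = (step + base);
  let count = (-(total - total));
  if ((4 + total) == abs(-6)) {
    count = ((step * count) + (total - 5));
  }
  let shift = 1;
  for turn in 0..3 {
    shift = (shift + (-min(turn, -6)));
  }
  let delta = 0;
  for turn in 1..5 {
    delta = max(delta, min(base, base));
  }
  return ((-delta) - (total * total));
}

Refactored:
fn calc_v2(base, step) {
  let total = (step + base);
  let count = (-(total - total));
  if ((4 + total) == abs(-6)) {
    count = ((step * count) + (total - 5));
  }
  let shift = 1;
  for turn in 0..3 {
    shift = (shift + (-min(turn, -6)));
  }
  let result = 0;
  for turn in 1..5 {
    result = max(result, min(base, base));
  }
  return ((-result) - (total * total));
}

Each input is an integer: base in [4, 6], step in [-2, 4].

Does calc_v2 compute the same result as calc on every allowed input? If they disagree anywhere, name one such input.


Reading the diff, among the changes: local variable names differ.
Spot check at base=6, step=-1 — calc: total becomes 5; next count becomes 0; next ((4 + total) == abs(-6)) evaluates to false; next shift becomes 1; next at turn=0:; next shift becomes 7; next at turn=1:; next shift becomes 13; next at turn=2:; next shift becomes 19; next delta becomes 0; next at turn=1:; next delta becomes 6; next at turn=2:; next delta becomes 6; next at turn=3:; next delta becomes 6; next at turn=4:; next delta becomes 6; next final value -31. calc_v2: total becomes 5; next count becomes 0; next ((4 + total) == abs(-6)) evaluates to false; next shift becomes 1; next at turn=0:; next shift becomes 7; next at turn=1:; next shift becomes 13; next at turn=2:; next shift becomes 19; next result becomes 0; next at turn=1:; next result becomes 6; next at turn=2:; next result becomes 6; next at turn=3:; next result becomes 6; next at turn=4:; next result becomes 6; next final value -31. Both give -31.
An exhaustive pass over the 21 declared inputs shows identical outputs.
verdict: equivalent


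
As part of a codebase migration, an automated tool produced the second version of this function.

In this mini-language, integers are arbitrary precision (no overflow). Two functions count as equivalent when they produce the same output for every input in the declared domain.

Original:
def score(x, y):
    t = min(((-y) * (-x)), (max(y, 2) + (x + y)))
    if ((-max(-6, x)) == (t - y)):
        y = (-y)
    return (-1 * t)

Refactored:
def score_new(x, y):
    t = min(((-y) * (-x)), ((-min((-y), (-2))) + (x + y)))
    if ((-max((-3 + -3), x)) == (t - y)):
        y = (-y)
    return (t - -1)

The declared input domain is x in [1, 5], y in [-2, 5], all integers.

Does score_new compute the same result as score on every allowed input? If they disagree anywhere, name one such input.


x=1, y=-2 yields 2 from score but -1 from score_new.
verdict: not equivalent; witness: x=1, y=-2


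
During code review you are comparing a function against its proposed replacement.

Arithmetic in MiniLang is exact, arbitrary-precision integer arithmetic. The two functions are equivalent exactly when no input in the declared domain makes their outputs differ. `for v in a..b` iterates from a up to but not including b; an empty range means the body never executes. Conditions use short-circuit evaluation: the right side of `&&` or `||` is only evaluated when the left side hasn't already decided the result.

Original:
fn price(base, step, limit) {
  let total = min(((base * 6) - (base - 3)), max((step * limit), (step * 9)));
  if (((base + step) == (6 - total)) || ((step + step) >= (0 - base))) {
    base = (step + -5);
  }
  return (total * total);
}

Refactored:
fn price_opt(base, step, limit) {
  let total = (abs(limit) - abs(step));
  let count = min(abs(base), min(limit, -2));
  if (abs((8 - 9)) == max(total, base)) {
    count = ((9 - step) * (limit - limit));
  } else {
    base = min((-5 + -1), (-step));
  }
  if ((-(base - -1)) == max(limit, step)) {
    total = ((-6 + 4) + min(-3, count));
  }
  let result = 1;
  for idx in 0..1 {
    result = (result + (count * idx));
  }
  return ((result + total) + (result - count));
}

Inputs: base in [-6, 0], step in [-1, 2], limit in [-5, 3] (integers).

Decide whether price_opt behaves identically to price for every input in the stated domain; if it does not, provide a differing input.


The rewrite breaks on base=-6, step=-1, limit=-5, where the results are 729 and 11.
price: total = -27; (((base + step) == (6 - total)) || ((step + step) >= (0 - base))) -> false; return 729
price_opt: total = 4; count = -5; (abs((8 - 9)) == max(total, base)) -> false; base = -6; ((-(base - -1)) == max(limit, step)) -> false; result = 1; [idx=0]; result = 1; return 11
verdict: not equivalent; witness: base=-6, step=-1, limit=-5
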